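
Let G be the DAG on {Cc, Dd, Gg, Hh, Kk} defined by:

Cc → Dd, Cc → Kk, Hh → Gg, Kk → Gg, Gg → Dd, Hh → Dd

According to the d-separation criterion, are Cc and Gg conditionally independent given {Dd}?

Enumerating the 3 paths from Cc to Gg and testing each for blocking by {Dd}:
  1. Cc → Kk → Gg — Kk:chain[open] ⇒ active
  2. Cc → Dd ← Gg — Dd:collider[open] ⇒ active
  3. Cc → Dd ← Hh → Gg — Dd:collider[open]; Hh:fork[open] ⇒ active
Since the path Cc → Kk → Gg is active, Cc and Gg are not d-separated given {Dd}.

No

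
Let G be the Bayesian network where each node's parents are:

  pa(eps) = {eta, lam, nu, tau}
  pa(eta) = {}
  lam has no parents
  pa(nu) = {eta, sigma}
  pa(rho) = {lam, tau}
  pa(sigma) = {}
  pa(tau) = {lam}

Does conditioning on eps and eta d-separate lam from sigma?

Enumerating the 6 paths from lam to sigma and testing each for blocking by {eps, eta}:
Path 1: lam → tau → eps ← eta → nu ← sigma
  eta is a fork here and eta is conditioned on, so the path is blocked at eta.
Path 2: lam → tau → eps ← nu ← sigma
  tau is a chain and tau is not conditioned on; eps is a collider and eps is conditioned on, which opens it; nu is a chain and nu is not conditioned on — no node blocks this path, so it is active.
Path 3: lam → eps ← eta → nu ← sigma
  eta is a fork here and eta is conditioned on, so the path is blocked at eta.
Path 4: lam → eps ← nu ← sigma
  eps is a collider and eps is conditioned on, which opens it; nu is a chain and nu is not conditioned on — no node blocks this path, so it is active.
Path 5: lam → rho ← tau → eps ← eta → nu ← sigma
  rho is a collider here and neither rho nor any of its descendants is conditioned on, so the collider stays closed — the path is blocked at rho.
Path 6: lam → rho ← tau → eps ← nu ← sigma
  rho is a collider here and neither rho nor any of its descendants is conditioned on, so the collider stays closed — the path is blocked at rho.
Because an active path exists, lam and sigma are not d-separated.

No — lam and sigma are not d-separated given {eps, eta}.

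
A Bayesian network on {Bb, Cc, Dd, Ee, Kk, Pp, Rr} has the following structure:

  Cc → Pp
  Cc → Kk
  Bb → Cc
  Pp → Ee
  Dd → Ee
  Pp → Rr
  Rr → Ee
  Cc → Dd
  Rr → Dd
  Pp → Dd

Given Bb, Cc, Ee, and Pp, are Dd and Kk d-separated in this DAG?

Yes — Dd and Kk are d-separated given {Bb, Cc, Ee, Pp}.

6 paths connect Dd and Kk; each must be blocked for d-separation to hold:
Path 1: Dd ← Pp ← Cc → Kk
  Pp is a chain here and Pp is conditioned on, so the path is blocked at Pp.
Path 2: Dd ← Rr ← Pp ← Cc → Kk
  Pp is a chain here and Pp is conditioned on, so the path is blocked at Pp.
Path 3: Dd ← Rr → Ee ← Pp ← Cc → Kk
  Pp is a chain here and Pp is conditioned on, so the path is blocked at Pp.
Path 4: Dd ← Cc → Kk
  Cc is a fork here and Cc is conditioned on, so the path is blocked at Cc.
Path 5: Dd → Ee ← Pp ← Cc → Kk
  Pp is a chain here and Pp is conditioned on, so the path is blocked at Pp.
Path 6: Dd → Ee ← Rr ← Pp ← Cc → Kk
  Pp is a chain here and Pp is conditioned on, so the path is blocked at Pp.
All paths are blocked; Dd ⊥ Kk | {Bb, Cc, Ee, Pp} holds.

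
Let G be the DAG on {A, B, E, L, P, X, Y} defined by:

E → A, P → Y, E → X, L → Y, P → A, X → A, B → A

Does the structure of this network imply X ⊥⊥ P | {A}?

2 paths connect X and P; each must be blocked for d-separation to hold:
  1. X → A ← P — A:collider[open] ⇒ active
  2. X ← E → A ← P — E:fork[open]; A:collider[open] ⇒ active
Because an active path exists, X and P are not d-separated.

No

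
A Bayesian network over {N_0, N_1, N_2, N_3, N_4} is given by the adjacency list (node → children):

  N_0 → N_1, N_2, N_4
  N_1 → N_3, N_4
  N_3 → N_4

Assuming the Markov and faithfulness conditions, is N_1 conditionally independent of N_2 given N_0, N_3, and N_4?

Yes

3 paths connect N_1 and N_2; each must be blocked for d-separation to hold:
Path 1: N_1 → N_3 → N_4 ← N_0 → N_2
  N_3 is a chain here and N_3 is conditioned on, so the path is blocked at N_3.
Path 2: N_1 ← N_0 → N_2
  N_0 is a fork here and N_0 is conditioned on, so the path is blocked at N_0.
Path 3: N_1 → N_4 ← N_0 → N_2
  N_0 is a fork here and N_0 is conditioned on, so the path is blocked at N_0.
All paths are blocked; N_1 ⊥ N_2 | {N_0, N_3, N_4} holds.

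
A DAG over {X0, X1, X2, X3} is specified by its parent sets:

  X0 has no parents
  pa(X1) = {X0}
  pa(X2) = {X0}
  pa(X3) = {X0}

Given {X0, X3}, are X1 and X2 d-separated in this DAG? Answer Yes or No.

Yes

Only one path connects X1 and X2:
Path 1: X1 ← X0 → X2
  X0 is a fork here and X0 is conditioned on, so the path is blocked at X0.
All paths are blocked; X1 ⊥ X2 | {X0, X3} holds.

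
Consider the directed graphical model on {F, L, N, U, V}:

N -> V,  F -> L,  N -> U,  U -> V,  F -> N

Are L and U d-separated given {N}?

Yes

We examine all 2 paths between L and U:
Path 1: L ← F → N → V ← U
  N is a chain here and N is conditioned on, so the path is blocked at N.
Path 2: L ← F → N → U
  N is a chain here and N is conditioned on, so the path is blocked at N.
Every path is blocked, so L and U are d-separated given {N}.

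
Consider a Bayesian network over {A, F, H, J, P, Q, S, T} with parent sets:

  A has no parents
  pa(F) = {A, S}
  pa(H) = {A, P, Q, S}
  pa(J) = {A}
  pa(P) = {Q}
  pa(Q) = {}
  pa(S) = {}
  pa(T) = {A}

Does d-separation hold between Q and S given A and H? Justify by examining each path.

No

Enumerating the 4 paths from Q to S and testing each for blocking by {A, H}:
Path 1: Q → P → H ← A → F ← S
  A is a fork here and A is conditioned on, so the path is blocked at A.
Path 2: Q → P → H ← S
  P is a chain and P is not conditioned on; H is a collider and H is conditioned on, which opens it — no node blocks this path, so it is active.
Path 3: Q → H ← A → F ← S
  A is a fork here and A is conditioned on, so the path is blocked at A.
Path 4: Q → H ← S
  H is a collider and H is conditioned on, which opens it — no node blocks this path, so it is active.
At least one path is unblocked, so d-separation fails.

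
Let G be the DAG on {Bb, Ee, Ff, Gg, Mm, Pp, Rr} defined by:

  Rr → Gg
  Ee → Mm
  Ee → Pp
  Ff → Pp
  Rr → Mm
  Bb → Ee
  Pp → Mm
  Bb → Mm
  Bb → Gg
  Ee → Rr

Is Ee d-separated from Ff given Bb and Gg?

6 paths connect Ee and Ff; each must be blocked for d-separation to hold:
Path 1: Ee → Mm ← Pp ← Ff
  Mm is a collider here and neither Mm nor any of its descendants is conditioned on, so the collider stays closed — the path is blocked at Mm.
Path 2: Ee → Pp ← Ff
  Pp is a collider here and neither Pp nor any of its descendants is conditioned on, so the collider stays closed — the path is blocked at Pp.
Path 3: Ee ← Bb → Mm ← Pp ← Ff
  Bb is a fork here and Bb is conditioned on, so the path is blocked at Bb.
Path 4: Ee ← Bb → Gg ← Rr → Mm ← Pp ← Ff
  Bb is a fork here and Bb is conditioned on, so the path is blocked at Bb.
Path 5: Ee → Rr → Mm ← Pp ← Ff
  Mm is a collider here and neither Mm nor any of its descendants is conditioned on, so the collider stays closed — the path is blocked at Mm.
Path 6: Ee → Rr → Gg ← Bb → Mm ← Pp ← Ff
  Bb is a fork here and Bb is conditioned on, so the path is blocked at Bb.
Every path is blocked, so Ee and Ff are d-separated given {Bb, Gg}.

Yes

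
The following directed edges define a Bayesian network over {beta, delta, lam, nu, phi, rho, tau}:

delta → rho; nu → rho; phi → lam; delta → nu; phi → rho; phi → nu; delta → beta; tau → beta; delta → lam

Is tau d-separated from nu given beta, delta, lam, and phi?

Enumerating the 5 paths from tau to nu and testing each for blocking by {beta, delta, lam, phi}:
Path 1: tau → beta ← delta → nu
  delta is a fork here and delta is conditioned on, so the path is blocked at delta.
Path 2: tau → beta ← delta → lam ← phi → nu
  delta is a fork here and delta is conditioned on, so the path is blocked at delta.
Path 3: tau → beta ← delta → lam ← phi → rho ← nu
  delta is a fork here and delta is conditioned on, so the path is blocked at delta.
Path 4: tau → beta ← delta → rho ← nu
  delta is a fork here and delta is conditioned on, so the path is blocked at delta.
Path 5: tau → beta ← delta → rho ← phi → nu
  delta is a fork here and delta is conditioned on, so the path is blocked at delta.
All paths are blocked; tau ⊥ nu | {beta, delta, lam, phi} holds.

Yes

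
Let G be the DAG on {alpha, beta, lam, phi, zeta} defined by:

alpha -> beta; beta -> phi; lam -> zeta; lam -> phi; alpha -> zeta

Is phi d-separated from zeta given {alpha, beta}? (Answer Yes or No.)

No

We examine all 2 paths between phi and zeta:
Path 1: phi ← beta ← alpha → zeta
  beta is a chain here and beta is conditioned on, so the path is blocked at beta.
Path 2: phi ← lam → zeta
  lam is a fork and lam is not conditioned on — no node blocks this path, so it is active.
Since the path phi ← lam → zeta is active, phi and zeta are not d-separated given {alpha, beta}.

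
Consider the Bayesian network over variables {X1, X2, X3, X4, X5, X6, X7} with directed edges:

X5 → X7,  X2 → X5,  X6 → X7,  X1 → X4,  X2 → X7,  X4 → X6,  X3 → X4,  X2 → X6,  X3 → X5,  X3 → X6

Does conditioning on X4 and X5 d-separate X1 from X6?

No

6 paths connect X1 and X6; each must be blocked for d-separation to hold:
Path 1: X1 → X4 → X6
  X4 is a chain here and X4 is conditioned on, so the path is blocked at X4.
Path 2: X1 → X4 ← X3 → X6
  X4 is a collider and X4 is conditioned on, which opens it; X3 is a fork and X3 is not conditioned on — no node blocks this path, so it is active.
Path 3: X1 → X4 ← X3 → X5 → X7 ← X6
  X5 is a chain here and X5 is conditioned on, so the path is blocked at X5.
Path 4: X1 → X4 ← X3 → X5 → X7 ← X2 → X6
  X5 is a chain here and X5 is conditioned on, so the path is blocked at X5.
Path 5: X1 → X4 ← X3 → X5 ← X2 → X6
  X4 is a collider and X4 is conditioned on, which opens it; X3 is a fork and X3 is not conditioned on; X5 is a collider and X5 is conditioned on, which opens it; X2 is a fork and X2 is not conditioned on — no node blocks this path, so it is active.
Path 6: X1 → X4 ← X3 → X5 ← X2 → X7 ← X6
  X7 is a collider here and neither X7 nor any of its descendants is conditioned on, so the collider stays closed — the path is blocked at X7.
Because an active path exists, X1 and X6 are not d-separated.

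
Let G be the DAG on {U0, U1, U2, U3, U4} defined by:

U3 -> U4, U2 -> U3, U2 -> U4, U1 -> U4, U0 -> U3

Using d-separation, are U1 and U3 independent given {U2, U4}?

We examine all 2 paths between U1 and U3:
Path 1: U1 → U4 ← U3
  U4 is a collider and U4 is conditioned on, which opens it — no node blocks this path, so it is active.
Path 2: U1 → U4 ← U2 → U3
  U2 is a fork here and U2 is conditioned on, so the path is blocked at U2.
Since the path U1 → U4 ← U3 is active, U1 and U3 are not d-separated given {U2, U4}.

No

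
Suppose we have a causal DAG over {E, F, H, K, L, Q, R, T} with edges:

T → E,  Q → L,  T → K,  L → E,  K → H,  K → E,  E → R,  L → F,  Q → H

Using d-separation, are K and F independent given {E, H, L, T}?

3 paths connect K and F; each must be blocked for d-separation to hold:
  1. K → E ← L → F — E:collider[open]; L:fork[blocks] ⇒ blocked
  2. K ← T → E ← L → F — T:fork[blocks]; E:collider[open]; L:fork[blocks] ⇒ blocked
  3. K → H ← Q → L → F — H:collider[open]; Q:fork[open]; L:chain[blocks] ⇒ blocked
Since every path is blocked, d-separation holds.

Yes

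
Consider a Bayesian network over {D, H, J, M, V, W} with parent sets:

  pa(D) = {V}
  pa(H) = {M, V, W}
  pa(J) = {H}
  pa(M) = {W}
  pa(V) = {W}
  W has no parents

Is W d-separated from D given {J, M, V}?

3 paths connect W and D; each must be blocked for d-separation to hold:
  1. W → H ← V → D — H:collider[open]; V:fork[blocks] ⇒ blocked
  2. W → V → D — V:chain[blocks] ⇒ blocked
  3. W → M → H ← V → D — M:chain[blocks]; H:collider[open]; V:fork[blocks] ⇒ blocked
Since every path is blocked, d-separation holds.

Yes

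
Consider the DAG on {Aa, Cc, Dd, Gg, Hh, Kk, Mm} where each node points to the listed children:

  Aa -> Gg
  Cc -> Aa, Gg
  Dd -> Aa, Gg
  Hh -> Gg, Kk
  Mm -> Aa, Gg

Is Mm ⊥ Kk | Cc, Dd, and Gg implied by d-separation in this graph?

4 paths connect Mm and Kk; each must be blocked for d-separation to hold:
  1. Mm → Aa ← Dd → Gg ← Hh → Kk — Aa:collider[open]; Dd:fork[blocks]; Gg:collider[open]; Hh:fork[open] ⇒ blocked
  2. Mm → Aa → Gg ← Hh → Kk — Aa:chain[open]; Gg:collider[open]; Hh:fork[open] ⇒ active
  3. Mm → Aa ← Cc → Gg ← Hh → Kk — Aa:collider[open]; Cc:fork[blocks]; Gg:collider[open]; Hh:fork[open] ⇒ blocked
  4. Mm → Gg ← Hh → Kk — Gg:collider[open]; Hh:fork[open] ⇒ active
At least one path is unblocked, so d-separation fails.

No — Mm and Kk are not d-separated given {Cc, Dd, Gg}.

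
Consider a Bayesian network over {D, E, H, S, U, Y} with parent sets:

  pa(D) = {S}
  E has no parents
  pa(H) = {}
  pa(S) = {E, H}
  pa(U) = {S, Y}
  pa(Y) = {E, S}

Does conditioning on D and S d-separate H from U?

No

There are 3 undirected paths between H and U; checking each against the conditioning set {D, S}:
  1. H → S ← E → Y → U — S:collider[open]; E:fork[open]; Y:chain[open] ⇒ active
  2. H → S → Y → U — S:chain[blocks]; Y:chain[open] ⇒ blocked
  3. H → S → U — S:chain[blocks] ⇒ blocked
At least one path is unblocked, so d-separation fails.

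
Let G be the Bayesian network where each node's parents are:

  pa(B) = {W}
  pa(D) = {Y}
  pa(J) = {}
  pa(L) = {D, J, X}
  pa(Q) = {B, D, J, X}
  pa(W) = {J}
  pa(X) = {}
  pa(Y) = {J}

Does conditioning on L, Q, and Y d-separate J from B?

6 paths connect J and B; each must be blocked for d-separation to hold:
Path 1: J → Y → D → L ← X → Q ← B
  Y is a chain here and Y is conditioned on, so the path is blocked at Y.
Path 2: J → Y → D → Q ← B
  Y is a chain here and Y is conditioned on, so the path is blocked at Y.
Path 3: J → L ← D → Q ← B
  L is a collider and L is conditioned on, which opens it; D is a fork and D is not conditioned on; Q is a collider and Q is conditioned on, which opens it — no node blocks this path, so it is active.
Path 4: J → L ← X → Q ← B
  L is a collider and L is conditioned on, which opens it; X is a fork and X is not conditioned on; Q is a collider and Q is conditioned on, which opens it — no node blocks this path, so it is active.
Path 5: J → W → B
  W is a chain and W is not conditioned on — no node blocks this path, so it is active.
Path 6: J → Q ← B
  Q is a collider and Q is conditioned on, which opens it — no node blocks this path, so it is active.
At least one path is unblocked, so d-separation fails.

No — J and B are not d-separated given {L, Q, Y}.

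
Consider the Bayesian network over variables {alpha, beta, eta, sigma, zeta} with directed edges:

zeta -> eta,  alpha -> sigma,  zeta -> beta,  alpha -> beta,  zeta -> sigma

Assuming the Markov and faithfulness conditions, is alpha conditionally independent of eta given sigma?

There are 2 undirected paths between alpha and eta; checking each against the conditioning set {sigma}:
Path 1: alpha → beta ← zeta → eta
  beta is a collider here and neither beta nor any of its descendants is conditioned on, so the collider stays closed — the path is blocked at beta.
Path 2: alpha → sigma ← zeta → eta
  sigma is a collider and sigma is conditioned on, which opens it; zeta is a fork and zeta is not conditioned on — no node blocks this path, so it is active.
At least one path is unblocked, so d-separation fails.

No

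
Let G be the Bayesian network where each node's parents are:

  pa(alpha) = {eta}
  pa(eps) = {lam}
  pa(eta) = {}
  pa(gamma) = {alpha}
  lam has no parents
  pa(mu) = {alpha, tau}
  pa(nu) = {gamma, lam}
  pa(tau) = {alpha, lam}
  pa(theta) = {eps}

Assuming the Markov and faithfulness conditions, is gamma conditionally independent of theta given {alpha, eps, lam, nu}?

Yes — gamma and theta are d-separated given {alpha, eps, lam, nu}.

Enumerating the 3 paths from gamma to theta and testing each for blocking by {alpha, eps, lam, nu}:
Path 1: gamma ← alpha → tau ← lam → eps → theta
  alpha is a fork here and alpha is conditioned on, so the path is blocked at alpha.
Path 2: gamma ← alpha → mu ← tau ← lam → eps → theta
  alpha is a fork here and alpha is conditioned on, so the path is blocked at alpha.
Path 3: gamma → nu ← lam → eps → theta
  lam is a fork here and lam is conditioned on, so the path is blocked at lam.
Every path is blocked, so gamma and theta are d-separated given {alpha, eps, lam, nu}.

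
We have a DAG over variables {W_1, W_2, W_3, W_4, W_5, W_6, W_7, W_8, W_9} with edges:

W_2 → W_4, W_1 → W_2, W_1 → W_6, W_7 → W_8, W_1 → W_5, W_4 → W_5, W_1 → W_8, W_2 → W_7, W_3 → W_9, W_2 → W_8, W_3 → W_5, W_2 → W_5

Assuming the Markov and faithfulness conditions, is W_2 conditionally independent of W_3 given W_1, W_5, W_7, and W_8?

Enumerating the 5 paths from W_2 to W_3 and testing each for blocking by {W_1, W_5, W_7, W_8}:
Path 1: W_2 → W_4 → W_5 ← W_3
  W_4 is a chain and W_4 is not conditioned on; W_5 is a collider and W_5 is conditioned on, which opens it — no node blocks this path, so it is active.
Path 2: W_2 → W_5 ← W_3
  W_5 is a collider and W_5 is conditioned on, which opens it — no node blocks this path, so it is active.
Path 3: W_2 → W_7 → W_8 ← W_1 → W_5 ← W_3
  W_7 is a chain here and W_7 is conditioned on, so the path is blocked at W_7.
Path 4: W_2 ← W_1 → W_5 ← W_3
  W_1 is a fork here and W_1 is conditioned on, so the path is blocked at W_1.
Path 5: W_2 → W_8 ← W_1 → W_5 ← W_3
  W_1 is a fork here and W_1 is conditioned on, so the path is blocked at W_1.
Because an active path exists, W_2 and W_3 are not d-separated.

No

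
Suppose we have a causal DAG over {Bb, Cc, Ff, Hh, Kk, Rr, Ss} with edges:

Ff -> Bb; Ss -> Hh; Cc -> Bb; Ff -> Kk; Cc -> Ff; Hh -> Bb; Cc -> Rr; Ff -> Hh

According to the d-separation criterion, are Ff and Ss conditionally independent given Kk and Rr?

We examine all 3 paths between Ff and Ss:
Path 1: Ff ← Cc → Bb ← Hh ← Ss
  Bb is a collider here and neither Bb nor any of its descendants is conditioned on, so the collider stays closed — the path is blocked at Bb.
Path 2: Ff → Bb ← Hh ← Ss
  Bb is a collider here and neither Bb nor any of its descendants is conditioned on, so the collider stays closed — the path is blocked at Bb.
Path 3: Ff → Hh ← Ss
  Hh is a collider here and neither Hh nor any of its descendants is conditioned on, so the collider stays closed — the path is blocked at Hh.
Since every path is blocked, d-separation holds.

Yes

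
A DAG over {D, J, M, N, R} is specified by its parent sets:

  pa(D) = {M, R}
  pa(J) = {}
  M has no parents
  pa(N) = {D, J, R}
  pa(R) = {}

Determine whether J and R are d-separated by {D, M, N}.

2 paths connect J and R; each must be blocked for d-separation to hold:
  1. J → N ← R — N:collider[open] ⇒ active
  2. J → N ← D ← R — N:collider[open]; D:chain[blocks] ⇒ blocked
Because an active path exists, J and R are not d-separated.

No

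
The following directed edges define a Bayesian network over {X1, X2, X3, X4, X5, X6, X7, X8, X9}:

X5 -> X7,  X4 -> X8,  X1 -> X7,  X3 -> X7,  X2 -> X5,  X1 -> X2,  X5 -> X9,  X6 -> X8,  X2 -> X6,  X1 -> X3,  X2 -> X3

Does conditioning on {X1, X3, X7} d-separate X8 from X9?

There are 5 undirected paths between X8 and X9; checking each against the conditioning set {X1, X3, X7}:
Path 1: X8 ← X6 ← X2 → X5 → X9
  X6 is a chain and X6 is not conditioned on; X2 is a fork and X2 is not conditioned on; X5 is a chain and X5 is not conditioned on — no node blocks this path, so it is active.
Path 2: X8 ← X6 ← X2 ← X1 → X7 ← X5 → X9
  X1 is a fork here and X1 is conditioned on, so the path is blocked at X1.
Path 3: X8 ← X6 ← X2 ← X1 → X3 → X7 ← X5 → X9
  X1 is a fork here and X1 is conditioned on, so the path is blocked at X1.
Path 4: X8 ← X6 ← X2 → X3 → X7 ← X5 → X9
  X3 is a chain here and X3 is conditioned on, so the path is blocked at X3.
Path 5: X8 ← X6 ← X2 → X3 ← X1 → X7 ← X5 → X9
  X1 is a fork here and X1 is conditioned on, so the path is blocked at X1.
Since the path X8 ← X6 ← X2 → X5 → X9 is active, X8 and X9 are not d-separated given {X1, X3, X7}.

No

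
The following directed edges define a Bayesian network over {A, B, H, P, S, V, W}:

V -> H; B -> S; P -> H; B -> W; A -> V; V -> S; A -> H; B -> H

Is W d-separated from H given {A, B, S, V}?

There are 3 undirected paths between W and H; checking each against the conditioning set {A, B, S, V}:
Path 1: W ← B → S ← V ← A → H
  B is a fork here and B is conditioned on, so the path is blocked at B.
Path 2: W ← B → S ← V → H
  B is a fork here and B is conditioned on, so the path is blocked at B.
Path 3: W ← B → H
  B is a fork here and B is conditioned on, so the path is blocked at B.
Since every path is blocked, d-separation holds.

Yes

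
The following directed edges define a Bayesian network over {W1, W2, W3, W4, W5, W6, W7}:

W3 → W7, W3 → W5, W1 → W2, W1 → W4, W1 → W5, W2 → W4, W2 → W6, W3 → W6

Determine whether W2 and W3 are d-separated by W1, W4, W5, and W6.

No

Enumerating the 3 paths from W2 to W3 and testing each for blocking by {W1, W4, W5, W6}:
  1. W2 → W6 ← W3 — W6:collider[open] ⇒ active
  2. W2 ← W1 → W5 ← W3 — W1:fork[blocks]; W5:collider[open] ⇒ blocked
  3. W2 → W4 ← W1 → W5 ← W3 — W4:collider[open]; W1:fork[blocks]; W5:collider[open] ⇒ blocked
Because an active path exists, W2 and W3 are not d-separated.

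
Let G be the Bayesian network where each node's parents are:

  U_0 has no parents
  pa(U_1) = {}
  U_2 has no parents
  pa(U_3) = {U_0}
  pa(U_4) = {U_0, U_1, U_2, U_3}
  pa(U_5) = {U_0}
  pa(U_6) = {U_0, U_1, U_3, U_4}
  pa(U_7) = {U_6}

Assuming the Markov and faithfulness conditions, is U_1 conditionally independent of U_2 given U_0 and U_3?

Enumerating the 6 paths from U_1 to U_2 and testing each for blocking by {U_0, U_3}:
Path 1: U_1 → U_4 ← U_2
  U_4 is a collider here and neither U_4 nor any of its descendants is conditioned on, so the collider stays closed — the path is blocked at U_4.
Path 2: U_1 → U_6 ← U_0 → U_3 → U_4 ← U_2
  U_6 is a collider here and neither U_6 nor any of its descendants is conditioned on, so the collider stays closed — the path is blocked at U_6.
Path 3: U_1 → U_6 ← U_0 → U_4 ← U_2
  U_6 is a collider here and neither U_6 nor any of its descendants is conditioned on, so the collider stays closed — the path is blocked at U_6.
Path 4: U_1 → U_6 ← U_3 ← U_0 → U_4 ← U_2
  U_6 is a collider here and neither U_6 nor any of its descendants is conditioned on, so the collider stays closed — the path is blocked at U_6.
Path 5: U_1 → U_6 ← U_3 → U_4 ← U_2
  U_6 is a collider here and neither U_6 nor any of its descendants is conditioned on, so the collider stays closed — the path is blocked at U_6.
Path 6: U_1 → U_6 ← U_4 ← U_2
  U_6 is a collider here and neither U_6 nor any of its descendants is conditioned on, so the collider stays closed — the path is blocked at U_6.
All paths are blocked; U_1 ⊥ U_2 | {U_0, U_3} holds.

Yes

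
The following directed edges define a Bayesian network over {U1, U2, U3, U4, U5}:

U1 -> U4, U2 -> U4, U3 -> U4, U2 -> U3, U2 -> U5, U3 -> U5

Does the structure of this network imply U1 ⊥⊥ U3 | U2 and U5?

3 paths connect U1 and U3; each must be blocked for d-separation to hold:
Path 1: U1 → U4 ← U3
  U4 is a collider here and neither U4 nor any of its descendants is conditioned on, so the collider stays closed — the path is blocked at U4.
Path 2: U1 → U4 ← U2 → U5 ← U3
  U4 is a collider here and neither U4 nor any of its descendants is conditioned on, so the collider stays closed — the path is blocked at U4.
Path 3: U1 → U4 ← U2 → U3
  U4 is a collider here and neither U4 nor any of its descendants is conditioned on, so the collider stays closed — the path is blocked at U4.
Every path is blocked, so U1 and U3 are d-separated given {U2, U5}.

Yes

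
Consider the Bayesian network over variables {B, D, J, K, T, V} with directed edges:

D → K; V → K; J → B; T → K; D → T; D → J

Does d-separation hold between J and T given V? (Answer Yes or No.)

We examine all 2 paths between J and T:
Path 1: J ← D → K ← T
  K is a collider here and neither K nor any of its descendants is conditioned on, so the collider stays closed — the path is blocked at K.
Path 2: J ← D → T
  D is a fork and D is not conditioned on — no node blocks this path, so it is active.
Because an active path exists, J and T are not d-separated.

No — J and T are not d-separated given {V}.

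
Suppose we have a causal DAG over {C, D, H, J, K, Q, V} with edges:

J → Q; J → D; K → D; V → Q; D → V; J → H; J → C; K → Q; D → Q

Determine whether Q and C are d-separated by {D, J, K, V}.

Yes

4 paths connect Q and C; each must be blocked for d-separation to hold:
Path 1: Q ← K → D ← J → C
  K is a fork here and K is conditioned on, so the path is blocked at K.
Path 2: Q ← V ← D ← J → C
  V is a chain here and V is conditioned on, so the path is blocked at V.
Path 3: Q ← J → C
  J is a fork here and J is conditioned on, so the path is blocked at J.
Path 4: Q ← D ← J → C
  D is a chain here and D is conditioned on, so the path is blocked at D.
Since every path is blocked, d-separation holds.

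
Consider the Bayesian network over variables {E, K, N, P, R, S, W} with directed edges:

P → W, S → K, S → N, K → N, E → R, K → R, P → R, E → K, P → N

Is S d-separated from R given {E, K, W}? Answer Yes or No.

6 paths connect S and R; each must be blocked for d-separation to hold:
Path 1: S → K → N ← P → R
  K is a chain here and K is conditioned on, so the path is blocked at K.
Path 2: S → K → R
  K is a chain here and K is conditioned on, so the path is blocked at K.
Path 3: S → K ← E → R
  E is a fork here and E is conditioned on, so the path is blocked at E.
Path 4: S → N ← K → R
  N is a collider here and neither N nor any of its descendants is conditioned on, so the collider stays closed — the path is blocked at N.
Path 5: S → N ← K ← E → R
  N is a collider here and neither N nor any of its descendants is conditioned on, so the collider stays closed — the path is blocked at N.
Path 6: S → N ← P → R
  N is a collider here and neither N nor any of its descendants is conditioned on, so the collider stays closed — the path is blocked at N.
Every path is blocked, so S and R are d-separated given {E, K, W}.

Yes — S and R are d-separated given {E, K, W}.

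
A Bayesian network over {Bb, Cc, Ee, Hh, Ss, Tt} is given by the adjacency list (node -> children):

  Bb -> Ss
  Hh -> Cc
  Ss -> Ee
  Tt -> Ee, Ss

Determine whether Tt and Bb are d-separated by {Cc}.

2 paths connect Tt and Bb; each must be blocked for d-separation to hold:
  1. Tt → Ss ← Bb — Ss:collider[blocks] ⇒ blocked
  2. Tt → Ee ← Ss ← Bb — Ee:collider[blocks]; Ss:chain[open] ⇒ blocked
Since every path is blocked, d-separation holds.

Yes — Tt and Bb are d-separated given {Cc}.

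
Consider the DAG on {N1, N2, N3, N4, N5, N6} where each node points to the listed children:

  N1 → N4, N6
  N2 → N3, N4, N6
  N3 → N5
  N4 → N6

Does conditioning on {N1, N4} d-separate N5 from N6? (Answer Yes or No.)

3 paths connect N5 and N6; each must be blocked for d-separation to hold:
Path 1: N5 ← N3 ← N2 → N4 ← N1 → N6
  N1 is a fork here and N1 is conditioned on, so the path is blocked at N1.
Path 2: N5 ← N3 ← N2 → N4 → N6
  N4 is a chain here and N4 is conditioned on, so the path is blocked at N4.
Path 3: N5 ← N3 ← N2 → N6
  N3 is a chain and N3 is not conditioned on; N2 is a fork and N2 is not conditioned on — no node blocks this path, so it is active.
Since the path N5 ← N3 ← N2 → N6 is active, N5 and N6 are not d-separated given {N1, N4}.

No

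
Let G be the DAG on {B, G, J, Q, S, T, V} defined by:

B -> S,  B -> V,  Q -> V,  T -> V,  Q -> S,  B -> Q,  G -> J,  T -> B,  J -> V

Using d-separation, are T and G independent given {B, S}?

Yes

4 paths connect T and G; each must be blocked for d-separation to hold:
Path 1: T → V ← J ← G
  V is a collider here and neither V nor any of its descendants is conditioned on, so the collider stays closed — the path is blocked at V.
Path 2: T → B → V ← J ← G
  B is a chain here and B is conditioned on, so the path is blocked at B.
Path 3: T → B → S ← Q → V ← J ← G
  B is a chain here and B is conditioned on, so the path is blocked at B.
Path 4: T → B → Q → V ← J ← G
  B is a chain here and B is conditioned on, so the path is blocked at B.
Since every path is blocked, d-separation holds.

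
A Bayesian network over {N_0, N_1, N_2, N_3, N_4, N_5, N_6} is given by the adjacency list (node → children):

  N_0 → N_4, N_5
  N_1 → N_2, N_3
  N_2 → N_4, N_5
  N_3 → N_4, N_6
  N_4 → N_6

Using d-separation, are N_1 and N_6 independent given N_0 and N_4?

No

Enumerating the 6 paths from N_1 to N_6 and testing each for blocking by {N_0, N_4}:
Path 1: N_1 → N_3 → N_4 → N_6
  N_4 is a chain here and N_4 is conditioned on, so the path is blocked at N_4.
Path 2: N_1 → N_3 → N_6
  N_3 is a chain and N_3 is not conditioned on — no node blocks this path, so it is active.
Path 3: N_1 → N_2 → N_5 ← N_0 → N_4 ← N_3 → N_6
  N_5 is a collider here and neither N_5 nor any of its descendants is conditioned on, so the collider stays closed — the path is blocked at N_5.
Path 4: N_1 → N_2 → N_5 ← N_0 → N_4 → N_6
  N_5 is a collider here and neither N_5 nor any of its descendants is conditioned on, so the collider stays closed — the path is blocked at N_5.
Path 5: N_1 → N_2 → N_4 ← N_3 → N_6
  N_2 is a chain and N_2 is not conditioned on; N_4 is a collider and N_4 is conditioned on, which opens it; N_3 is a fork and N_3 is not conditioned on — no node blocks this path, so it is active.
Path 6: N_1 → N_2 → N_4 → N_6
  N_4 is a chain here and N_4 is conditioned on, so the path is blocked at N_4.
At least one path is unblocked, so d-separation fails.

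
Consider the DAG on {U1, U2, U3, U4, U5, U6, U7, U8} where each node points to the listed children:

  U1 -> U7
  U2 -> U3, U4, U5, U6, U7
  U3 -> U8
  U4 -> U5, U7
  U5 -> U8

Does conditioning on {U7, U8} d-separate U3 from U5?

Enumerating the 4 paths from U3 to U5 and testing each for blocking by {U7, U8}:
Path 1: U3 ← U2 → U7 ← U4 → U5
  U2 is a fork and U2 is not conditioned on; U7 is a collider and U7 is conditioned on, which opens it; U4 is a fork and U4 is not conditioned on — no node blocks this path, so it is active.
Path 2: U3 ← U2 → U5
  U2 is a fork and U2 is not conditioned on — no node blocks this path, so it is active.
Path 3: U3 ← U2 → U4 → U5
  U2 is a fork and U2 is not conditioned on; U4 is a chain and U4 is not conditioned on — no node blocks this path, so it is active.
Path 4: U3 → U8 ← U5
  U8 is a collider and U8 is conditioned on, which opens it — no node blocks this path, so it is active.
Since the path U3 ← U2 → U7 ← U4 → U5 is active, U3 and U5 are not d-separated given {U7, U8}.

No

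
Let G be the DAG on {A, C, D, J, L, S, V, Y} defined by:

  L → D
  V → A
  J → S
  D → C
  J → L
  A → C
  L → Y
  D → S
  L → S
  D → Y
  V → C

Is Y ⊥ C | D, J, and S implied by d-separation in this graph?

4 paths connect Y and C; each must be blocked for d-separation to hold:
  1. Y ← D → C — D:fork[blocks] ⇒ blocked
  2. Y ← L → D → C — L:fork[open]; D:chain[blocks] ⇒ blocked
  3. Y ← L ← J → S ← D → C — L:chain[open]; J:fork[blocks]; S:collider[open]; D:fork[blocks] ⇒ blocked
  4. Y ← L → S ← D → C — L:fork[open]; S:collider[open]; D:fork[blocks] ⇒ blocked
Since every path is blocked, d-separation holds.

Yes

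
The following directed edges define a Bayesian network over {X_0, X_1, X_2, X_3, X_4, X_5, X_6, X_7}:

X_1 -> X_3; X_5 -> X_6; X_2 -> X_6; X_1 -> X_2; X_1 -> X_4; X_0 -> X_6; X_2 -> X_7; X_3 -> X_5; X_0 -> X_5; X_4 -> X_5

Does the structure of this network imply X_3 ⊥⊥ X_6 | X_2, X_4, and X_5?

Enumerating the 6 paths from X_3 to X_6 and testing each for blocking by {X_2, X_4, X_5}:
Path 1: X_3 ← X_1 → X_4 → X_5 ← X_0 → X_6
  X_4 is a chain here and X_4 is conditioned on, so the path is blocked at X_4.
Path 2: X_3 ← X_1 → X_4 → X_5 → X_6
  X_4 is a chain here and X_4 is conditioned on, so the path is blocked at X_4.
Path 3: X_3 ← X_1 → X_2 → X_6
  X_2 is a chain here and X_2 is conditioned on, so the path is blocked at X_2.
Path 4: X_3 → X_5 ← X_4 ← X_1 → X_2 → X_6
  X_4 is a chain here and X_4 is conditioned on, so the path is blocked at X_4.
Path 5: X_3 → X_5 ← X_0 → X_6
  X_5 is a collider and X_5 is conditioned on, which opens it; X_0 is a fork and X_0 is not conditioned on — no node blocks this path, so it is active.
Path 6: X_3 → X_5 → X_6
  X_5 is a chain here and X_5 is conditioned on, so the path is blocked at X_5.
Since the path X_3 → X_5 ← X_0 → X_6 is active, X_3 and X_6 are not d-separated given {X_2, X_4, X_5}.

No — X_3 and X_6 are not d-separated given {X_2, X_4, X_5}.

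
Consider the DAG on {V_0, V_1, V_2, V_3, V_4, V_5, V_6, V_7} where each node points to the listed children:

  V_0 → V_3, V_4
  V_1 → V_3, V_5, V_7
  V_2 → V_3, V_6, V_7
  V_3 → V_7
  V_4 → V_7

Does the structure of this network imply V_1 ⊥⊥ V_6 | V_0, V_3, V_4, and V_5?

No

We examine all 6 paths between V_1 and V_6:
  1. V_1 → V_3 ← V_0 → V_4 → V_7 ← V_2 → V_6 — V_3:collider[open]; V_0:fork[blocks]; V_4:chain[blocks]; V_7:collider[blocks]; V_2:fork[open] ⇒ blocked
  2. V_1 → V_3 ← V_2 → V_6 — V_3:collider[open]; V_2:fork[open] ⇒ active
  3. V_1 → V_3 → V_7 ← V_2 → V_6 — V_3:chain[blocks]; V_7:collider[blocks]; V_2:fork[open] ⇒ blocked
  4. V_1 → V_7 ← V_4 ← V_0 → V_3 ← V_2 → V_6 — V_7:collider[blocks]; V_4:chain[blocks]; V_0:fork[blocks]; V_3:collider[open]; V_2:fork[open] ⇒ blocked
  5. V_1 → V_7 ← V_2 → V_6 — V_7:collider[blocks]; V_2:fork[open] ⇒ blocked
  6. V_1 → V_7 ← V_3 ← V_2 → V_6 — V_7:collider[blocks]; V_3:chain[blocks]; V_2:fork[open] ⇒ blocked
At least one path is unblocked, so d-separation fails.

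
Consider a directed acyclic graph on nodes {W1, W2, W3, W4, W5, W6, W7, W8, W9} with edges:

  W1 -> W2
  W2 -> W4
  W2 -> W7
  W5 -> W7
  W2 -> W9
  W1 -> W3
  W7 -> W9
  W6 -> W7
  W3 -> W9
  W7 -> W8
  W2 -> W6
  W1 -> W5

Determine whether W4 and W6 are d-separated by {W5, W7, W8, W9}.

No

We examine all 6 paths between W4 and W6:
Path 1: W4 ← W2 → W6
  W2 is a fork and W2 is not conditioned on — no node blocks this path, so it is active.
Path 2: W4 ← W2 → W9 ← W3 ← W1 → W5 → W7 ← W6
  W5 is a chain here and W5 is conditioned on, so the path is blocked at W5.
Path 3: W4 ← W2 → W9 ← W7 ← W6
  W7 is a chain here and W7 is conditioned on, so the path is blocked at W7.
Path 4: W4 ← W2 ← W1 → W3 → W9 ← W7 ← W6
  W7 is a chain here and W7 is conditioned on, so the path is blocked at W7.
Path 5: W4 ← W2 ← W1 → W5 → W7 ← W6
  W5 is a chain here and W5 is conditioned on, so the path is blocked at W5.
Path 6: W4 ← W2 → W7 ← W6
  W2 is a fork and W2 is not conditioned on; W7 is a collider and W7 is conditioned on, which opens it — no node blocks this path, so it is active.
Since the path W4 ← W2 → W6 is active, W4 and W6 are not d-separated given {W5, W7, W8, W9}.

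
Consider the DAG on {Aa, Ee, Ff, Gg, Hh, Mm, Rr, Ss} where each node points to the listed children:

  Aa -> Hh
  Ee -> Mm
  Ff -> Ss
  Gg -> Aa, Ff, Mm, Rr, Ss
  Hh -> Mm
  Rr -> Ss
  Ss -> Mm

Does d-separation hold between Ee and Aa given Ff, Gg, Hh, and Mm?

There are 5 undirected paths between Ee and Aa; checking each against the conditioning set {Ff, Gg, Hh, Mm}:
  1. Ee → Mm ← Ss ← Gg → Aa — Mm:collider[open]; Ss:chain[open]; Gg:fork[blocks] ⇒ blocked
  2. Ee → Mm ← Ss ← Rr ← Gg → Aa — Mm:collider[open]; Ss:chain[open]; Rr:chain[open]; Gg:fork[blocks] ⇒ blocked
  3. Ee → Mm ← Ss ← Ff ← Gg → Aa — Mm:collider[open]; Ss:chain[open]; Ff:chain[blocks]; Gg:fork[blocks] ⇒ blocked
  4. Ee → Mm ← Gg → Aa — Mm:collider[open]; Gg:fork[blocks] ⇒ blocked
  5. Ee → Mm ← Hh ← Aa — Mm:collider[open]; Hh:chain[blocks] ⇒ blocked
Every path is blocked, so Ee and Aa are d-separated given {Ff, Gg, Hh, Mm}.

Yes — Ee and Aa are d-separated given {Ff, Gg, Hh, Mm}.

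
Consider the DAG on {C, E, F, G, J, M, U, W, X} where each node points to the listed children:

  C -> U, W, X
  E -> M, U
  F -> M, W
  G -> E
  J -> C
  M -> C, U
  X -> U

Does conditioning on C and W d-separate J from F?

No

Enumerating the 6 paths from J to F and testing each for blocking by {C, W}:
  1. J → C ← M ← F — C:collider[open]; M:chain[open] ⇒ active
  2. J → C → W ← F — C:chain[blocks]; W:collider[open] ⇒ blocked
  3. J → C → X → U ← M ← F — C:chain[blocks]; X:chain[open]; U:collider[blocks]; M:chain[open] ⇒ blocked
  4. J → C → X → U ← E → M ← F — C:chain[blocks]; X:chain[open]; U:collider[blocks]; E:fork[open]; M:collider[open] ⇒ blocked
  5. J → C → U ← M ← F — C:chain[blocks]; U:collider[blocks]; M:chain[open] ⇒ blocked
  6. J → C → U ← E → M ← F — C:chain[blocks]; U:collider[blocks]; E:fork[open]; M:collider[open] ⇒ blocked
Since the path J → C ← M ← F is active, J and F are not d-separated given {C, W}.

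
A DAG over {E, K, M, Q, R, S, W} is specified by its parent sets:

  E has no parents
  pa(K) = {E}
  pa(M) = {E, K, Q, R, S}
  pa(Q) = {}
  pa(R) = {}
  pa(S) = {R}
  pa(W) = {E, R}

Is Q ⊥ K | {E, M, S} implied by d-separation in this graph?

4 paths connect Q and K; each must be blocked for d-separation to hold:
Path 1: Q → M ← S ← R → W ← E → K
  S is a chain here and S is conditioned on, so the path is blocked at S.
Path 2: Q → M ← R → W ← E → K
  W is a collider here and neither W nor any of its descendants is conditioned on, so the collider stays closed — the path is blocked at W.
Path 3: Q → M ← K
  M is a collider and M is conditioned on, which opens it — no node blocks this path, so it is active.
Path 4: Q → M ← E → K
  E is a fork here and E is conditioned on, so the path is blocked at E.
Since the path Q → M ← K is active, Q and K are not d-separated given {E, M, S}.

No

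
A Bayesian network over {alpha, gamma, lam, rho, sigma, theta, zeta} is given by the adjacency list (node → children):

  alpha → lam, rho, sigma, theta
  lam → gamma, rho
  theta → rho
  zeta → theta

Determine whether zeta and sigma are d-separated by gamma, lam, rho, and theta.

There are 3 undirected paths between zeta and sigma; checking each against the conditioning set {gamma, lam, rho, theta}:
Path 1: zeta → theta ← alpha → sigma
  theta is a collider and theta is conditioned on, which opens it; alpha is a fork and alpha is not conditioned on — no node blocks this path, so it is active.
Path 2: zeta → theta → rho ← alpha → sigma
  theta is a chain here and theta is conditioned on, so the path is blocked at theta.
Path 3: zeta → theta → rho ← lam ← alpha → sigma
  theta is a chain here and theta is conditioned on, so the path is blocked at theta.
Since the path zeta → theta ← alpha → sigma is active, zeta and sigma are not d-separated given {gamma, lam, rho, theta}.

No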